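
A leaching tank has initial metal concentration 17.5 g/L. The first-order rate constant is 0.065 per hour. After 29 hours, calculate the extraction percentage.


Compute the exponent:
-k * t = -0.065 * 29 = -1.885
Remaining concentration:
C = 17.5 * exp(-1.885)
= 17.5 * 0.1518290594
= 2.65700854 g/L
Extracted = 17.5 - 2.65700854 = 14.84299146 g/L
Extraction % = 14.84299146 / 17.5 * 100
= 84.8171%

84.8171%


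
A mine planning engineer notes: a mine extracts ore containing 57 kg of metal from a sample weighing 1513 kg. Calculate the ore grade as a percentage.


3.7673%

Ore grade = (metal mass / ore mass) * 100
= (57 / 1513) * 100
= 0.03767349636 * 100
= 3.7673%


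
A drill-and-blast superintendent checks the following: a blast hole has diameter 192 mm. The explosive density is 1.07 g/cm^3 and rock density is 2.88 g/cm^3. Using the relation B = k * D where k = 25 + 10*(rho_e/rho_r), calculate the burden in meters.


First, compute k:
rho_e / rho_r = 1.07 / 2.88 = 0.3715277778
k = 25 + 10 * 0.3715277778 = 28.71527778
Then, compute burden:
B = k * D / 1000 = 28.71527778 * 192 / 1000
= 5513.333333 / 1000
= 5.5133 m

5.5133 m


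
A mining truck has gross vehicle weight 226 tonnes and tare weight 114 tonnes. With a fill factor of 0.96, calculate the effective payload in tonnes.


Maximum payload = gross - tare
= 226 - 114 = 112 tonnes
Effective payload = max payload * fill factor
= 112 * 0.96
= 107.52 tonnes

107.52 tonnes


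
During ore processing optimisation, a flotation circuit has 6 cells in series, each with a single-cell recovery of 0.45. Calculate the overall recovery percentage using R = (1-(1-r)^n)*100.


97.2319%

Complement of single-cell recovery:
1 - r = 1 - 0.45 = 0.55
Raise to power n:
(1 - r)^6 = 0.55^6 = 0.02768064063
Overall recovery:
R = (1 - 0.02768064063) * 100
= 97.2319%


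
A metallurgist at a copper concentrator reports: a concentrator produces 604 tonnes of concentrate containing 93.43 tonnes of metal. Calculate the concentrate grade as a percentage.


15.4685%

Grade = (metal in concentrate / concentrate mass) * 100
= (93.43 / 604) * 100
= 0.1546854305 * 100
= 15.4685%


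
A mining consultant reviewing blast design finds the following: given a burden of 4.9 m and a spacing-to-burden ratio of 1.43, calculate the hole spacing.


7.007 m

Spacing = burden * ratio
= 4.9 * 1.43
= 7.007 m


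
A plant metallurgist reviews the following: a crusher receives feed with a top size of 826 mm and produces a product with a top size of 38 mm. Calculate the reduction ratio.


Reduction ratio = feed size / product size
= 826 / 38
= 21.7368

21.7368


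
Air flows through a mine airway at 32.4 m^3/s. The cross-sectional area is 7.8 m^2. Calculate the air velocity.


Velocity = flow rate / cross-sectional area
= 32.4 / 7.8
= 4.1538 m/s

4.1538 m/s


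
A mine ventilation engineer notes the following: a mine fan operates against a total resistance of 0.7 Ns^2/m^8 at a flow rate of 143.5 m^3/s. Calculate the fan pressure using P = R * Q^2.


14414.575 Pa

Compute Q^2:
Q^2 = 143.5^2 = 20592.25
Compute pressure:
P = R * Q^2 = 0.7 * 20592.25
= 14414.575 Pa


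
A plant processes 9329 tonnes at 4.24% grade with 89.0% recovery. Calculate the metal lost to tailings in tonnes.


43.5105 tonnes

Total metal in feed:
= 9329 * 4.24 / 100 = 395.5496 tonnes
Metal recovered:
= 395.5496 * 89.0 / 100 = 352.039144 tonnes
Metal lost to tailings:
= 395.5496 - 352.039144
= 43.5105 tonnes


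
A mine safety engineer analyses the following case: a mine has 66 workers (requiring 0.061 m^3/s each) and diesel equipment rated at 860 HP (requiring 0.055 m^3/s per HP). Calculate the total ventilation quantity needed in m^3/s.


Airflow for workers:
Q_people = 66 * 0.061 = 4.026 m^3/s
Airflow for diesel equipment:
Q_diesel = 860 * 0.055 = 47.3 m^3/s
Total ventilation:
Q_total = 4.026 + 47.3
= 51.326 m^3/s

51.326 m^3/s


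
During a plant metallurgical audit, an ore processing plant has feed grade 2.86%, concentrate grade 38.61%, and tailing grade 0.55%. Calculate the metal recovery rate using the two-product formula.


Using the two-product formula:
R = 100 * c * (f - t) / (f * (c - t))
Numerator = 100 * 38.61 * (2.86 - 0.55)
= 100 * 38.61 * 2.31
= 8918.91
Denominator = 2.86 * (38.61 - 0.55)
= 2.86 * 38.06
= 108.8516
R = 8918.91 / 108.8516
= 81.9364%

81.9364%


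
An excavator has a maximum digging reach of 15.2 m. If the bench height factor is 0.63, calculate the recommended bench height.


Bench height = reach * factor
= 15.2 * 0.63
= 9.576 m

9.576 m


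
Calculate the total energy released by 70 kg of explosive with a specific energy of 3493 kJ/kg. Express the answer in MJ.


244.51 MJ

Energy = mass * specific_energy / 1000
= 70 * 3493 / 1000
= 244510 / 1000
= 244.51 MJ


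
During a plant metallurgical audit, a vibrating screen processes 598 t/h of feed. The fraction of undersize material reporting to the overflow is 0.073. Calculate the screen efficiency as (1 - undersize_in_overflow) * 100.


Screen efficiency = (1 - fraction of undersize in overflow) * 100
= (1 - 0.073) * 100
= 0.927 * 100
= 92.7%

92.7%


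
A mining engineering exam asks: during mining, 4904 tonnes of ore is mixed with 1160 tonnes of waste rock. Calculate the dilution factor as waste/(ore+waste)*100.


19.1293%

Total material = ore + waste
= 4904 + 1160 = 6064 tonnes
Dilution = waste / total * 100
= 1160 / 6064 * 100
= 0.191292876 * 100
= 19.1293%


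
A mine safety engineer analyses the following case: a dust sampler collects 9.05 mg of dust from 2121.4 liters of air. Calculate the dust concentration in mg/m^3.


4.2661 mg/m^3

Convert liters to m^3: 1 m^3 = 1000 L
Concentration = mass / volume * 1000
= 9.05 / 2121.4 * 1000
= 0.004266050721 * 1000
= 4.2661 mg/m^3


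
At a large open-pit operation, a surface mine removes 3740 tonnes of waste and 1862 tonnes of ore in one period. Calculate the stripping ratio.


Stripping ratio = waste tonnage / ore tonnage
= 3740 / 1862
= 2.0086

2.0086


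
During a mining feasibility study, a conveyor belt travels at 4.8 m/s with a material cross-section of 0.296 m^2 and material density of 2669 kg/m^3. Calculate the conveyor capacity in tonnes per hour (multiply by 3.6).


13651.6147 t/h

Volumetric flow = speed * area
= 4.8 * 0.296 = 1.4208 m^3/s
Mass flow = volumetric * density
= 1.4208 * 2669 = 3792.1152 kg/s
Convert to t/h: multiply by 3.6
Capacity = 3792.1152 * 3.6
= 13651.6147 t/h


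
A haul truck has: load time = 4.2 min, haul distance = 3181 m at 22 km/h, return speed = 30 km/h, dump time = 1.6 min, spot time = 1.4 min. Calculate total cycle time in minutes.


22.2375 min

Convert haul speed to m/min: 22 * 1000/60 = 366.6666667 m/min
Haul time = 3181 / 366.6666667 = 8.675454545 min
Convert return speed to m/min: 30 * 1000/60 = 500 m/min
Return time = 3181 / 500 = 6.362 min
Total cycle time:
= 4.2 + 8.675454545 + 1.6 + 6.362 + 1.4
= 22.2375 min


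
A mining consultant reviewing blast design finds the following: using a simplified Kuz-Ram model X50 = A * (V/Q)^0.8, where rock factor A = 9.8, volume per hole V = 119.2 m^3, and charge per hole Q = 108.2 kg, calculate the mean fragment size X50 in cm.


10.5893 cm

Compute V/Q:
V/Q = 119.2 / 108.2 = 1.101663586
Raise to the power 0.8:
(V/Q)^0.8 = 1.101663586^0.8 = 1.080535888
Multiply by A:
X50 = 9.8 * 1.080535888
= 10.5893 cm


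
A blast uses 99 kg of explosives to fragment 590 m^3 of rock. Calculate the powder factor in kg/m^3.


0.1678 kg/m^3

Powder factor = explosive mass / rock volume
= 99 / 590
= 0.1678 kg/m^3


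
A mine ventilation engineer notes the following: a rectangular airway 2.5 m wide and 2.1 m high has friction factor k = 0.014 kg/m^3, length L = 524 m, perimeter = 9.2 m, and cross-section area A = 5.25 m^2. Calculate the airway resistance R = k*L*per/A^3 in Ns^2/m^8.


0.4664 Ns^2/m^8

Compute the numerator:
k * L * per = 0.014 * 524 * 9.2
= 67.4912
Compute the denominator:
A^3 = 5.25^3 = 144.703125
Resistance:
R = 67.4912 / 144.703125
= 0.4664 Ns^2/m^8


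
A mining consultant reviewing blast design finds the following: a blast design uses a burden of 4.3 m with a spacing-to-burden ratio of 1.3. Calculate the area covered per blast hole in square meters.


First, find the spacing:
Spacing = burden * ratio = 4.3 * 1.3
= 5.59 m
Then, calculate the area:
Area = burden * spacing = 4.3 * 5.59
= 24.037 m^2

24.037 m^2


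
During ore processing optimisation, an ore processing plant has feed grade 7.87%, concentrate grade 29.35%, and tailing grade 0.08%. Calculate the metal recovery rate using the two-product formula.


99.254%

Using the two-product formula:
R = 100 * c * (f - t) / (f * (c - t))
Numerator = 100 * 29.35 * (7.87 - 0.08)
= 100 * 29.35 * 7.79
= 22863.65
Denominator = 7.87 * (29.35 - 0.08)
= 7.87 * 29.27
= 230.3549
R = 22863.65 / 230.3549
= 99.254%


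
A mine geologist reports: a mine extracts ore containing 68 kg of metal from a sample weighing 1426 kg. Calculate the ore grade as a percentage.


4.7686%

Ore grade = (metal mass / ore mass) * 100
= (68 / 1426) * 100
= 0.0476858345 * 100
= 4.7686%


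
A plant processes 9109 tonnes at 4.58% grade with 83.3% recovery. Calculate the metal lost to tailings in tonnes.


69.6711 tonnes

Total metal in feed:
= 9109 * 4.58 / 100 = 417.1922 tonnes
Metal recovered:
= 417.1922 * 83.3 / 100 = 347.5211026 tonnes
Metal lost to tailings:
= 417.1922 - 347.5211026
= 69.6711 tonnes


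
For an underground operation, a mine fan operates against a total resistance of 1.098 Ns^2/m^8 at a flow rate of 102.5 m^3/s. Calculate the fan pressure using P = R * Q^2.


Compute Q^2:
Q^2 = 102.5^2 = 10506.25
Compute pressure:
P = R * Q^2 = 1.098 * 10506.25
= 11535.8625 Pa

11535.8625 Pa


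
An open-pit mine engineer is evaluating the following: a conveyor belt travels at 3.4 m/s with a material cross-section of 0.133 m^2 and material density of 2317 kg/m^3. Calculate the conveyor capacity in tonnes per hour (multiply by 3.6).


Volumetric flow = speed * area
= 3.4 * 0.133 = 0.4522 m^3/s
Mass flow = volumetric * density
= 0.4522 * 2317 = 1047.7474 kg/s
Convert to t/h: multiply by 3.6
Capacity = 1047.7474 * 3.6
= 3771.8906 t/h

3771.8906 t/h


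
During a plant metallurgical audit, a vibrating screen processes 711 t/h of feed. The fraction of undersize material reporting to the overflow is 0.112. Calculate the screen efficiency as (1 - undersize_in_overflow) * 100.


Screen efficiency = (1 - fraction of undersize in overflow) * 100
= (1 - 0.112) * 100
= 0.888 * 100
= 88.8%

88.8%


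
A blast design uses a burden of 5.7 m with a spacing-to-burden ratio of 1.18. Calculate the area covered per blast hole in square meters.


First, find the spacing:
Spacing = burden * ratio = 5.7 * 1.18
= 6.726 m
Then, calculate the area:
Area = burden * spacing = 5.7 * 6.726
= 38.3382 m^2

38.3382 m^2


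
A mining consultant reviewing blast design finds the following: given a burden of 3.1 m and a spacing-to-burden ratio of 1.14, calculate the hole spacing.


Spacing = burden * ratio
= 3.1 * 1.14
= 3.534 m

3.534 m


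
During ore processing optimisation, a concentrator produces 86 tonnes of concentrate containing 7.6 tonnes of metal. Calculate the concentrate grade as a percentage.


Grade = (metal in concentrate / concentrate mass) * 100
= (7.6 / 86) * 100
= 0.08837209302 * 100
= 8.8372%

8.8372%


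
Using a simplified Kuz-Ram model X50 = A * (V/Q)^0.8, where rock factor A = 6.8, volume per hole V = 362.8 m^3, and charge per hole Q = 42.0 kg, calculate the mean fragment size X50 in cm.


Compute V/Q:
V/Q = 362.8 / 42.0 = 8.638095238
Raise to the power 0.8:
(V/Q)^0.8 = 8.638095238^0.8 = 5.612216166
Multiply by A:
X50 = 6.8 * 5.612216166
= 38.1631 cm

38.1631 cm


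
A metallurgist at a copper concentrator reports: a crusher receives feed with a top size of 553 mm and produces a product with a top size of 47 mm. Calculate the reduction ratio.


11.766

Reduction ratio = feed size / product size
= 553 / 47
= 11.766


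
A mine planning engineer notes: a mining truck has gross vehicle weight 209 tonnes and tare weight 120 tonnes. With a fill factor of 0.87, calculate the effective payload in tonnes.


Maximum payload = gross - tare
= 209 - 120 = 89 tonnes
Effective payload = max payload * fill factor
= 89 * 0.87
= 77.43 tonnes

77.43 tonnes


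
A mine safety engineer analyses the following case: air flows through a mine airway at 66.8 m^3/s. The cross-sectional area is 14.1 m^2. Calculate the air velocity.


Velocity = flow rate / cross-sectional area
= 66.8 / 14.1
= 4.7376 m/s

4.7376 m/s


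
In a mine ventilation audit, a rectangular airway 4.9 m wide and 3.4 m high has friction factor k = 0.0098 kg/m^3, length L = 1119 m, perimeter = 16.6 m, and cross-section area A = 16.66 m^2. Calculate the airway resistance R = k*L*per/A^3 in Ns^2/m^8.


0.0394 Ns^2/m^8

Compute the numerator:
k * L * per = 0.0098 * 1119 * 16.6
= 182.03892
Compute the denominator:
A^3 = 16.66^3 = 4624.076296
Resistance:
R = 182.03892 / 4624.076296
= 0.0394 Ns^2/m^8


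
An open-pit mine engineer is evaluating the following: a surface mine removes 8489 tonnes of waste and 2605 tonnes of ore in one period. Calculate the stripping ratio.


Stripping ratio = waste tonnage / ore tonnage
= 8489 / 2605
= 3.2587

3.2587


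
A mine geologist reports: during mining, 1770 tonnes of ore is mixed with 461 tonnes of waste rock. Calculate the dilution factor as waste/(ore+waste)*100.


Total material = ore + waste
= 1770 + 461 = 2231 tonnes
Dilution = waste / total * 100
= 461 / 2231 * 100
= 0.2066337965 * 100
= 20.6634%

20.6634%


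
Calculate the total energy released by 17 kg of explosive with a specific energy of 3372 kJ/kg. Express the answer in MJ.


Energy = mass * specific_energy / 1000
= 17 * 3372 / 1000
= 57324 / 1000
= 57.324 MJ

57.324 MJ


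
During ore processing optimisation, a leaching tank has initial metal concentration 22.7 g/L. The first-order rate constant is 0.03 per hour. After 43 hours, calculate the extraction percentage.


Compute the exponent:
-k * t = -0.03 * 43 = -1.29
Remaining concentration:
C = 22.7 * exp(-1.29)
= 22.7 * 0.2752707831
= 6.248646776 g/L
Extracted = 22.7 - 6.248646776 = 16.45135322 g/L
Extraction % = 16.45135322 / 22.7 * 100
= 72.4729%

72.4729%


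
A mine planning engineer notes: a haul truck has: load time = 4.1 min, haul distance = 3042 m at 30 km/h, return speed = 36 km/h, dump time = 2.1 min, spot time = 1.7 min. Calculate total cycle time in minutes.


Convert haul speed to m/min: 30 * 1000/60 = 500 m/min
Haul time = 3042 / 500 = 6.084 min
Convert return speed to m/min: 36 * 1000/60 = 600 m/min
Return time = 3042 / 600 = 5.07 min
Total cycle time:
= 4.1 + 6.084 + 2.1 + 5.07 + 1.7
= 19.054 min

19.054 min


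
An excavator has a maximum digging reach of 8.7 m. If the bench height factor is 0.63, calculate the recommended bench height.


Bench height = reach * factor
= 8.7 * 0.63
= 5.481 m

5.481 m


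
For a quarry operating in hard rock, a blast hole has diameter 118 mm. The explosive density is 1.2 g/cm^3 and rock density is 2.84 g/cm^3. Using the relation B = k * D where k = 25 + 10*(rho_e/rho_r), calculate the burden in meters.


3.4486 m

First, compute k:
rho_e / rho_r = 1.2 / 2.84 = 0.4225352113
k = 25 + 10 * 0.4225352113 = 29.22535211
Then, compute burden:
B = k * D / 1000 = 29.22535211 * 118 / 1000
= 3448.591549 / 1000
= 3.4486 m


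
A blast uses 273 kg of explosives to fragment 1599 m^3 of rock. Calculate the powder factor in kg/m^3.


Powder factor = explosive mass / rock volume
= 273 / 1599
= 0.1707 kg/m^3

0.1707 kg/m^3


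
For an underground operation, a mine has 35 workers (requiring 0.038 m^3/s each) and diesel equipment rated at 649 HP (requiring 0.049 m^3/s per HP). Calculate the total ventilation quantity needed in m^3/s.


Airflow for workers:
Q_people = 35 * 0.038 = 1.33 m^3/s
Airflow for diesel equipment:
Q_diesel = 649 * 0.049 = 31.801 m^3/s
Total ventilation:
Q_total = 1.33 + 31.801
= 33.131 m^3/s

33.131 m^3/s


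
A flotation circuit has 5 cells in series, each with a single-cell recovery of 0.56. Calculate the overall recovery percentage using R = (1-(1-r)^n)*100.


98.3508%

Complement of single-cell recovery:
1 - r = 1 - 0.56 = 0.44
Raise to power n:
(1 - r)^5 = 0.44^5 = 0.0164916224
Overall recovery:
R = (1 - 0.0164916224) * 100
= 98.3508%


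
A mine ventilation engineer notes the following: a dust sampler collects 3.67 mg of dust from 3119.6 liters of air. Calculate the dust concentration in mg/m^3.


1.1764 mg/m^3

Convert liters to m^3: 1 m^3 = 1000 L
Concentration = mass / volume * 1000
= 3.67 / 3119.6 * 1000
= 0.001176432876 * 1000
= 1.1764 mg/m^3


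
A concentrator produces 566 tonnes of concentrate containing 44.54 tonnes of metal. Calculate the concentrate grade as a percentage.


Grade = (metal in concentrate / concentrate mass) * 100
= (44.54 / 566) * 100
= 0.07869257951 * 100
= 7.8693%

7.8693%


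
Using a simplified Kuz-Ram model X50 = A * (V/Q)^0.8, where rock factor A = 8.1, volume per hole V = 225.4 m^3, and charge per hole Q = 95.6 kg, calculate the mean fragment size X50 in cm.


Compute V/Q:
V/Q = 225.4 / 95.6 = 2.357740586
Raise to the power 0.8:
(V/Q)^0.8 = 2.357740586^0.8 = 1.986080354
Multiply by A:
X50 = 8.1 * 1.986080354
= 16.0873 cm

16.0873 cm


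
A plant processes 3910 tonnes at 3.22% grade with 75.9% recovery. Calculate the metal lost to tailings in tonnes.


Total metal in feed:
= 3910 * 3.22 / 100 = 125.902 tonnes
Metal recovered:
= 125.902 * 75.9 / 100 = 95.559618 tonnes
Metal lost to tailings:
= 125.902 - 95.559618
= 30.3424 tonnes

30.3424 tonnes


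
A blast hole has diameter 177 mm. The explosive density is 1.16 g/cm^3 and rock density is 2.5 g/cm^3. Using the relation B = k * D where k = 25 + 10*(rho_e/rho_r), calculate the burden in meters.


5.2463 m

First, compute k:
rho_e / rho_r = 1.16 / 2.5 = 0.464
k = 25 + 10 * 0.464 = 29.64
Then, compute burden:
B = k * D / 1000 = 29.64 * 177 / 1000
= 5246.28 / 1000
= 5.2463 m


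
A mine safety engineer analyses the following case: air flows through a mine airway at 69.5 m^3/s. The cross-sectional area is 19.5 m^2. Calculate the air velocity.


3.5641 m/s

Velocity = flow rate / cross-sectional area
= 69.5 / 19.5
= 3.5641 m/s


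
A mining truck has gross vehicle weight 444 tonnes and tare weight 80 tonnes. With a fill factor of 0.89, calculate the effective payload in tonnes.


323.96 tonnes

Maximum payload = gross - tare
= 444 - 80 = 364 tonnes
Effective payload = max payload * fill factor
= 364 * 0.89
= 323.96 tonnes


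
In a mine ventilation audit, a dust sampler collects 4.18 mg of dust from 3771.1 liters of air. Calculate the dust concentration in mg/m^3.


1.1084 mg/m^3

Convert liters to m^3: 1 m^3 = 1000 L
Concentration = mass / volume * 1000
= 4.18 / 3771.1 * 1000
= 0.001108429901 * 1000
= 1.1084 mg/m^3


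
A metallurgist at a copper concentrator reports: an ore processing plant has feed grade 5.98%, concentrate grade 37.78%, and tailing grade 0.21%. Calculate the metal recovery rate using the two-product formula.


97.0276%

Using the two-product formula:
R = 100 * c * (f - t) / (f * (c - t))
Numerator = 100 * 37.78 * (5.98 - 0.21)
= 100 * 37.78 * 5.77
= 21799.06
Denominator = 5.98 * (37.78 - 0.21)
= 5.98 * 37.57
= 224.6686
R = 21799.06 / 224.6686
= 97.0276%


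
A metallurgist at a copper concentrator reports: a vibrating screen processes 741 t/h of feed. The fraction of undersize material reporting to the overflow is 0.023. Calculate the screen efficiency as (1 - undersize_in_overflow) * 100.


97.7%

Screen efficiency = (1 - fraction of undersize in overflow) * 100
= (1 - 0.023) * 100
= 0.977 * 100
= 97.7%


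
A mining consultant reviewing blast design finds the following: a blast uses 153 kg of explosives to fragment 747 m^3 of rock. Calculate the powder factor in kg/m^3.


0.2048 kg/m^3

Powder factor = explosive mass / rock volume
= 153 / 747
= 0.2048 kg/m^3


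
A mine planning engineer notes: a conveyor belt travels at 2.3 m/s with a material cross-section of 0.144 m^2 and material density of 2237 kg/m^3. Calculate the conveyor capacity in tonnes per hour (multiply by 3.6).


2667.2198 t/h

Volumetric flow = speed * area
= 2.3 * 0.144 = 0.3312 m^3/s
Mass flow = volumetric * density
= 0.3312 * 2237 = 740.8944 kg/s
Convert to t/h: multiply by 3.6
Capacity = 740.8944 * 3.6
= 2667.2198 t/h


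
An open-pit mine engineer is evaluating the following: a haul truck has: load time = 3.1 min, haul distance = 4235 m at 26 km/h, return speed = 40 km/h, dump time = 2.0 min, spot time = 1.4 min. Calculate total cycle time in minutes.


Convert haul speed to m/min: 26 * 1000/60 = 433.3333333 m/min
Haul time = 4235 / 433.3333333 = 9.773076923 min
Convert return speed to m/min: 40 * 1000/60 = 666.6666667 m/min
Return time = 4235 / 666.6666667 = 6.3525 min
Total cycle time:
= 3.1 + 9.773076923 + 2.0 + 6.3525 + 1.4
= 22.6256 min

22.6256 min


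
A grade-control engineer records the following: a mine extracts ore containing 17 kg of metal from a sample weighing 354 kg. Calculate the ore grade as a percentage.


Ore grade = (metal mass / ore mass) * 100
= (17 / 354) * 100
= 0.04802259887 * 100
= 4.8023%

4.8023%


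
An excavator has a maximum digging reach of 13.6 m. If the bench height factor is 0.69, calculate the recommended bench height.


Bench height = reach * factor
= 13.6 * 0.69
= 9.384 m

9.384 m


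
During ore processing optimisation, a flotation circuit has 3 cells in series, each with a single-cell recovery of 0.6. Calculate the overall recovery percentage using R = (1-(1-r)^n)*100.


Complement of single-cell recovery:
1 - r = 1 - 0.6 = 0.4
Raise to power n:
(1 - r)^3 = 0.4^3 = 0.064
Overall recovery:
R = (1 - 0.064) * 100
= 93.6%

93.6%


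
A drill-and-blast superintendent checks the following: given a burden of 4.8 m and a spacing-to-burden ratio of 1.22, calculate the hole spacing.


Spacing = burden * ratio
= 4.8 * 1.22
= 5.856 m

5.856 m


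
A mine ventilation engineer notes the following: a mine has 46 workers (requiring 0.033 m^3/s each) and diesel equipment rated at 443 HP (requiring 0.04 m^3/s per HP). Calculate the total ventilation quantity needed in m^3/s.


19.238 m^3/s

Airflow for workers:
Q_people = 46 * 0.033 = 1.518 m^3/s
Airflow for diesel equipment:
Q_diesel = 443 * 0.04 = 17.72 m^3/s
Total ventilation:
Q_total = 1.518 + 17.72
= 19.238 m^3/s


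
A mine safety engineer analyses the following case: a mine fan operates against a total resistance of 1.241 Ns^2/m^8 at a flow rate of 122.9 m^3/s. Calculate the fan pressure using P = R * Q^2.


18744.5728 Pa

Compute Q^2:
Q^2 = 122.9^2 = 15104.41
Compute pressure:
P = R * Q^2 = 1.241 * 15104.41
= 18744.5728 Pa


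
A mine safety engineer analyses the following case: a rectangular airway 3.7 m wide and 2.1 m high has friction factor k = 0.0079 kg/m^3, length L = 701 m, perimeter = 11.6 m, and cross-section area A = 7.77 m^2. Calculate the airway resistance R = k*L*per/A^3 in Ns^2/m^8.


Compute the numerator:
k * L * per = 0.0079 * 701 * 11.6
= 64.23964
Compute the denominator:
A^3 = 7.77^3 = 469.097433
Resistance:
R = 64.23964 / 469.097433
= 0.1369 Ns^2/m^8

0.1369 Ns^2/m^8


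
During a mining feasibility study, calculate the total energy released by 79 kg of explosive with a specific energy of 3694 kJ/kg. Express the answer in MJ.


Energy = mass * specific_energy / 1000
= 79 * 3694 / 1000
= 291826 / 1000
= 291.826 MJ

291.826 MJ


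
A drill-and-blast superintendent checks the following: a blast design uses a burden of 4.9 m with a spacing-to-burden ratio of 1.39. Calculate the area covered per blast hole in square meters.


33.3739 m^2

First, find the spacing:
Spacing = burden * ratio = 4.9 * 1.39
= 6.811 m
Then, calculate the area:
Area = burden * spacing = 4.9 * 6.811
= 33.3739 m^2


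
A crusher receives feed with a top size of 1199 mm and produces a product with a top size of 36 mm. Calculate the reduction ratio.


Reduction ratio = feed size / product size
= 1199 / 36
= 33.3056

33.3056


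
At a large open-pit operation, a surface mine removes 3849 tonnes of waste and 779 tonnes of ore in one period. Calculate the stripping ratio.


Stripping ratio = waste tonnage / ore tonnage
= 3849 / 779
= 4.9409

4.9409


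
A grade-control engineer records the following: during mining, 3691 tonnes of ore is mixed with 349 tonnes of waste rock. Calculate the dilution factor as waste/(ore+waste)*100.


8.6386%

Total material = ore + waste
= 3691 + 349 = 4040 tonnes
Dilution = waste / total * 100
= 349 / 4040 * 100
= 0.08638613861 * 100
= 8.6386%


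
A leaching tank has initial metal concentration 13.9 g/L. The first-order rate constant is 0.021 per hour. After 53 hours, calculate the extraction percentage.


67.1428%

Compute the exponent:
-k * t = -0.021 * 53 = -1.113
Remaining concentration:
C = 13.9 * exp(-1.113)
= 13.9 * 0.3285717657
= 4.567147544 g/L
Extracted = 13.9 - 4.567147544 = 9.332852456 g/L
Extraction % = 9.332852456 / 13.9 * 100
= 67.1428%


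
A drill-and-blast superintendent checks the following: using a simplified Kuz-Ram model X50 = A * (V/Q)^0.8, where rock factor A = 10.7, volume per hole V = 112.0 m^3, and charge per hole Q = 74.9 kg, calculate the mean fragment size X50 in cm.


14.7629 cm

Compute V/Q:
V/Q = 112.0 / 74.9 = 1.495327103
Raise to the power 0.8:
(V/Q)^0.8 = 1.495327103^0.8 = 1.37971366
Multiply by A:
X50 = 10.7 * 1.37971366
= 14.7629 cm


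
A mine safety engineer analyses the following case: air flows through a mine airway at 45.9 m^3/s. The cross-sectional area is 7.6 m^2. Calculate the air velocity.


6.0395 m/s

Velocity = flow rate / cross-sectional area
= 45.9 / 7.6
= 6.0395 m/s


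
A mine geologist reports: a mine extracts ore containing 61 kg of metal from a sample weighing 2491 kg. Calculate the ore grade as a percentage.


2.4488%

Ore grade = (metal mass / ore mass) * 100
= (61 / 2491) * 100
= 0.02448815737 * 100
= 2.4488%


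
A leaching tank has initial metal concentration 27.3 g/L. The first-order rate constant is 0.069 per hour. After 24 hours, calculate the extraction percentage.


Compute the exponent:
-k * t = -0.069 * 24 = -1.656
Remaining concentration:
C = 27.3 * exp(-1.656)
= 27.3 * 0.1909010592
= 5.211598915 g/L
Extracted = 27.3 - 5.211598915 = 22.08840108 g/L
Extraction % = 22.08840108 / 27.3 * 100
= 80.9099%

80.9099%


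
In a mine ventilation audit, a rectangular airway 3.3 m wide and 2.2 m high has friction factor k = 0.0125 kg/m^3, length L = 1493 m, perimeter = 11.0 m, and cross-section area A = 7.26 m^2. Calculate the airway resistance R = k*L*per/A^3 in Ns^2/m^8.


Compute the numerator:
k * L * per = 0.0125 * 1493 * 11.0
= 205.2875
Compute the denominator:
A^3 = 7.26^3 = 382.657176
Resistance:
R = 205.2875 / 382.657176
= 0.5365 Ns^2/m^8

0.5365 Ns^2/m^8


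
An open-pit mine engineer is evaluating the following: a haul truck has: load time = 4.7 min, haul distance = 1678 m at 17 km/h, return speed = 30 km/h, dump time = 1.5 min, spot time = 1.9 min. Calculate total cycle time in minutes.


Convert haul speed to m/min: 17 * 1000/60 = 283.3333333 m/min
Haul time = 1678 / 283.3333333 = 5.922352941 min
Convert return speed to m/min: 30 * 1000/60 = 500 m/min
Return time = 1678 / 500 = 3.356 min
Total cycle time:
= 4.7 + 5.922352941 + 1.5 + 3.356 + 1.9
= 17.3784 min

17.3784 min


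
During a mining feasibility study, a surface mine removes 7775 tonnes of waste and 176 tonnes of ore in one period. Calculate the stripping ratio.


44.1761

Stripping ratio = waste tonnage / ore tonnage
= 7775 / 176
= 44.1761


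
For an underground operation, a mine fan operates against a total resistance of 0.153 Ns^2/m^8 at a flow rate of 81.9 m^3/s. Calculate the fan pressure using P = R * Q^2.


Compute Q^2:
Q^2 = 81.9^2 = 6707.61
Compute pressure:
P = R * Q^2 = 0.153 * 6707.61
= 1026.2643 Pa

1026.2643 Pa


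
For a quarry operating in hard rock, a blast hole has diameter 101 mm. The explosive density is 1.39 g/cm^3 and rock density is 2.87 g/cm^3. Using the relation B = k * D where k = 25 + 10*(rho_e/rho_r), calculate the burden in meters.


First, compute k:
rho_e / rho_r = 1.39 / 2.87 = 0.4843205575
k = 25 + 10 * 0.4843205575 = 29.84320557
Then, compute burden:
B = k * D / 1000 = 29.84320557 * 101 / 1000
= 3014.163763 / 1000
= 3.0142 m

3.0142 m


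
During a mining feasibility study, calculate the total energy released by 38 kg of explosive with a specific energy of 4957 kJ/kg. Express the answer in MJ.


188.366 MJ

Energy = mass * specific_energy / 1000
= 38 * 4957 / 1000
= 188366 / 1000
= 188.366 MJ


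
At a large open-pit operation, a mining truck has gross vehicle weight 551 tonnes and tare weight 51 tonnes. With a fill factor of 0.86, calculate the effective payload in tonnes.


Maximum payload = gross - tare
= 551 - 51 = 500 tonnes
Effective payload = max payload * fill factor
= 500 * 0.86
= 430.0 tonnes

430.0 tonnes


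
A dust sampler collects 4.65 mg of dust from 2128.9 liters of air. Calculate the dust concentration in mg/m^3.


Convert liters to m^3: 1 m^3 = 1000 L
Concentration = mass / volume * 1000
= 4.65 / 2128.9 * 1000
= 0.002184226596 * 1000
= 2.1842 mg/m^3

2.1842 mg/m^3


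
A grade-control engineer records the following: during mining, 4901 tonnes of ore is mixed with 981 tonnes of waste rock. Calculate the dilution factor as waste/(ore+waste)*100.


16.678%

Total material = ore + waste
= 4901 + 981 = 5882 tonnes
Dilution = waste / total * 100
= 981 / 5882 * 100
= 0.1667800068 * 100
= 16.678%


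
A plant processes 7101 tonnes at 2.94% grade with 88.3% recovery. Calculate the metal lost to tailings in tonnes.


24.426 tonnes

Total metal in feed:
= 7101 * 2.94 / 100 = 208.7694 tonnes
Metal recovered:
= 208.7694 * 88.3 / 100 = 184.3433802 tonnes
Metal lost to tailings:
= 208.7694 - 184.3433802
= 24.426 tonnes


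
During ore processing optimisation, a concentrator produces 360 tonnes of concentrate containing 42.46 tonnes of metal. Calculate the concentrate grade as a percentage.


Grade = (metal in concentrate / concentrate mass) * 100
= (42.46 / 360) * 100
= 0.1179444444 * 100
= 11.7944%

11.7944%


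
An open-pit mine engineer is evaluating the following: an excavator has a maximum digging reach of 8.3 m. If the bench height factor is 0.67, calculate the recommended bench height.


Bench height = reach * factor
= 8.3 * 0.67
= 5.561 m

5.561 m


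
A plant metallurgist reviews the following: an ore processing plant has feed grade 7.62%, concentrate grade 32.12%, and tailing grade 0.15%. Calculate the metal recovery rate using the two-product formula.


Using the two-product formula:
R = 100 * c * (f - t) / (f * (c - t))
Numerator = 100 * 32.12 * (7.62 - 0.15)
= 100 * 32.12 * 7.47
= 23993.64
Denominator = 7.62 * (32.12 - 0.15)
= 7.62 * 31.97
= 243.6114
R = 23993.64 / 243.6114
= 98.4914%

98.4914%


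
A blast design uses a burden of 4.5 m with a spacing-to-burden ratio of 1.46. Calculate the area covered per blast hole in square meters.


First, find the spacing:
Spacing = burden * ratio = 4.5 * 1.46
= 6.57 m
Then, calculate the area:
Area = burden * spacing = 4.5 * 6.57
= 29.565 m^2

29.565 m^2


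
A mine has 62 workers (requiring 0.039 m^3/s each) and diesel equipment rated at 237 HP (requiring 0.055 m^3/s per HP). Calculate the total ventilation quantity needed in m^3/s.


Airflow for workers:
Q_people = 62 * 0.039 = 2.418 m^3/s
Airflow for diesel equipment:
Q_diesel = 237 * 0.055 = 13.035 m^3/s
Total ventilation:
Q_total = 2.418 + 13.035
= 15.453 m^3/s

15.453 m^3/s


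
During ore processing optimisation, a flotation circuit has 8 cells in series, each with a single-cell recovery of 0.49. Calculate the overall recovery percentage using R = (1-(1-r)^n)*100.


Complement of single-cell recovery:
1 - r = 1 - 0.49 = 0.51
Raise to power n:
(1 - r)^8 = 0.51^8 = 0.004576794457
Overall recovery:
R = (1 - 0.004576794457) * 100
= 99.5423%

99.5423%


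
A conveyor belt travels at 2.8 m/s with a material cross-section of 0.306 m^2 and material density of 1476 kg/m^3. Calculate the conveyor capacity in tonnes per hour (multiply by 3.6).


4552.6925 t/h

Volumetric flow = speed * area
= 2.8 * 0.306 = 0.8568 m^3/s
Mass flow = volumetric * density
= 0.8568 * 1476 = 1264.6368 kg/s
Convert to t/h: multiply by 3.6
Capacity = 1264.6368 * 3.6
= 4552.6925 t/h


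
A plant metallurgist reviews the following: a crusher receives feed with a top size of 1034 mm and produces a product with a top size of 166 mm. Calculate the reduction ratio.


Reduction ratio = feed size / product size
= 1034 / 166
= 6.2289

6.2289


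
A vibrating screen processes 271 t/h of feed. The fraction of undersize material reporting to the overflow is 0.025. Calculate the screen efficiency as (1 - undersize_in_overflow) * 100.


Screen efficiency = (1 - fraction of undersize in overflow) * 100
= (1 - 0.025) * 100
= 0.975 * 100
= 97.5%

97.5%


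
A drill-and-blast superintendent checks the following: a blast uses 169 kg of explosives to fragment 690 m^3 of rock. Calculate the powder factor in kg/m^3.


Powder factor = explosive mass / rock volume
= 169 / 690
= 0.2449 kg/m^3

0.2449 kg/m^3


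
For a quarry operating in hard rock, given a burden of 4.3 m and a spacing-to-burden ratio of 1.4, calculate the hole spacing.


6.02 m

Spacing = burden * ratio
= 4.3 * 1.4
= 6.02 m


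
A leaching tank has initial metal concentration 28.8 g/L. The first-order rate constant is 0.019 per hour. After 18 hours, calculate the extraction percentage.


28.9652%

Compute the exponent:
-k * t = -0.019 * 18 = -0.342
Remaining concentration:
C = 28.8 * exp(-0.342)
= 28.8 * 0.7103482047
= 20.4580283 g/L
Extracted = 28.8 - 20.4580283 = 8.341971704 g/L
Extraction % = 8.341971704 / 28.8 * 100
= 28.9652%


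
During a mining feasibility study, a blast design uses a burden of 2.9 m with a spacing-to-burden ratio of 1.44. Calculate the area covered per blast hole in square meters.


12.1104 m^2

First, find the spacing:
Spacing = burden * ratio = 2.9 * 1.44
= 4.176 m
Then, calculate the area:
Area = burden * spacing = 2.9 * 4.176
= 12.1104 m^2


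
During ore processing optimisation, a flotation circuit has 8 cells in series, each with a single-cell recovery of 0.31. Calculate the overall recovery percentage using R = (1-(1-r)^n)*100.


Complement of single-cell recovery:
1 - r = 1 - 0.31 = 0.69
Raise to power n:
(1 - r)^8 = 0.69^8 = 0.05137983744
Overall recovery:
R = (1 - 0.05137983744) * 100
= 94.862%

94.862%


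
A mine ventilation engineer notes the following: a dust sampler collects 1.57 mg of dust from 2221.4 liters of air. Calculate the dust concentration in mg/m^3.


Convert liters to m^3: 1 m^3 = 1000 L
Concentration = mass / volume * 1000
= 1.57 / 2221.4 * 1000
= 0.0007067615018 * 1000
= 0.7068 mg/m^3

0.7068 mg/m^3


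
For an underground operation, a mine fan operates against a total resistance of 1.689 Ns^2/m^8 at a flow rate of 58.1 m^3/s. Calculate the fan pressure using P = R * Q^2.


5701.4053 Pa

Compute Q^2:
Q^2 = 58.1^2 = 3375.61
Compute pressure:
P = R * Q^2 = 1.689 * 3375.61
= 5701.4053 Pa


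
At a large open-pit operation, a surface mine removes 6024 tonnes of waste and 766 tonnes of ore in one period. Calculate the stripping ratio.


Stripping ratio = waste tonnage / ore tonnage
= 6024 / 766
= 7.8642

7.8642


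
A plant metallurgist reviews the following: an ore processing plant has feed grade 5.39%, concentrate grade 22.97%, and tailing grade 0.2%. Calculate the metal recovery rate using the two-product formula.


Using the two-product formula:
R = 100 * c * (f - t) / (f * (c - t))
Numerator = 100 * 22.97 * (5.39 - 0.2)
= 100 * 22.97 * 5.19
= 11921.43
Denominator = 5.39 * (22.97 - 0.2)
= 5.39 * 22.77
= 122.7303
R = 11921.43 / 122.7303
= 97.1352%

97.1352%


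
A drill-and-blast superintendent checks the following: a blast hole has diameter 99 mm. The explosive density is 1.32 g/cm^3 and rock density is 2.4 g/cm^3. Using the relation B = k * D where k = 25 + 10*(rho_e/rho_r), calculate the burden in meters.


First, compute k:
rho_e / rho_r = 1.32 / 2.4 = 0.55
k = 25 + 10 * 0.55 = 30.5
Then, compute burden:
B = k * D / 1000 = 30.5 * 99 / 1000
= 3019.5 / 1000
= 3.0195 m

3.0195 m


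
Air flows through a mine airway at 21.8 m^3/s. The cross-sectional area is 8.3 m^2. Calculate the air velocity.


Velocity = flow rate / cross-sectional area
= 21.8 / 8.3
= 2.6265 m/s

2.6265 m/s


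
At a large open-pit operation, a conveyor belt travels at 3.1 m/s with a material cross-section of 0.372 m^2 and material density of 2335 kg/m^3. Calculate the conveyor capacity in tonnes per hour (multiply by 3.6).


Volumetric flow = speed * area
= 3.1 * 0.372 = 1.1532 m^3/s
Mass flow = volumetric * density
= 1.1532 * 2335 = 2692.722 kg/s
Convert to t/h: multiply by 3.6
Capacity = 2692.722 * 3.6
= 9693.7992 t/h

9693.7992 t/h


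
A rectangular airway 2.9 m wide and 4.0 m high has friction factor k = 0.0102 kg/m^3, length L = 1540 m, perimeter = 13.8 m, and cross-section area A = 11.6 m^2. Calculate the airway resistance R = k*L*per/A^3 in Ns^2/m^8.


0.1389 Ns^2/m^8

Compute the numerator:
k * L * per = 0.0102 * 1540 * 13.8
= 216.7704
Compute the denominator:
A^3 = 11.6^3 = 1560.896
Resistance:
R = 216.7704 / 1560.896
= 0.1389 Ns^2/m^8


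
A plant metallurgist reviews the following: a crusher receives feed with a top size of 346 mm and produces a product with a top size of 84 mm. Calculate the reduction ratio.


4.119

Reduction ratio = feed size / product size
= 346 / 84
= 4.119


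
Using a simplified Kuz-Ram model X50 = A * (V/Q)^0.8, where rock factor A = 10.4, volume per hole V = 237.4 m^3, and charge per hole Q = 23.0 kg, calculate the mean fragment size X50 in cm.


67.3032 cm

Compute V/Q:
V/Q = 237.4 / 23.0 = 10.32173913
Raise to the power 0.8:
(V/Q)^0.8 = 10.32173913^0.8 = 6.471460473
Multiply by A:
X50 = 10.4 * 6.471460473
= 67.3032 cm


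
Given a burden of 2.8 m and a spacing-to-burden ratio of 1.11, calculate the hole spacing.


3.108 m

Spacing = burden * ratio
= 2.8 * 1.11
= 3.108 m


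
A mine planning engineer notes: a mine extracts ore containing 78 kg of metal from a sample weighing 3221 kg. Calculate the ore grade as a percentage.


2.4216%

Ore grade = (metal mass / ore mass) * 100
= (78 / 3221) * 100
= 0.02421608196 * 100
= 2.4216%


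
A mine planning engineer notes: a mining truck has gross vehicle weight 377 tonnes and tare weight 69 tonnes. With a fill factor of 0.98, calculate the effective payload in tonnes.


301.84 tonnes

Maximum payload = gross - tare
= 377 - 69 = 308 tonnes
Effective payload = max payload * fill factor
= 308 * 0.98
= 301.84 tonnes


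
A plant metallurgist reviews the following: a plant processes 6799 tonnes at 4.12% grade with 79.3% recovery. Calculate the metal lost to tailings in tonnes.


57.9846 tonnes

Total metal in feed:
= 6799 * 4.12 / 100 = 280.1188 tonnes
Metal recovered:
= 280.1188 * 79.3 / 100 = 222.1342084 tonnes
Metal lost to tailings:
= 280.1188 - 222.1342084
= 57.9846 tonnes


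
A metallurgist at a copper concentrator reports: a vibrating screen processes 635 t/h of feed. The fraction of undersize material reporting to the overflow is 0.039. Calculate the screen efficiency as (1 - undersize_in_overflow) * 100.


96.1%

Screen efficiency = (1 - fraction of undersize in overflow) * 100
= (1 - 0.039) * 100
= 0.961 * 100
= 96.1%


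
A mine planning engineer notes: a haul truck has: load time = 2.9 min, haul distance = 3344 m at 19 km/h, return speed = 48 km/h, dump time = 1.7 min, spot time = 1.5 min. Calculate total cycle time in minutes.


Convert haul speed to m/min: 19 * 1000/60 = 316.6666667 m/min
Haul time = 3344 / 316.6666667 = 10.56 min
Convert return speed to m/min: 48 * 1000/60 = 800 m/min
Return time = 3344 / 800 = 4.18 min
Total cycle time:
= 2.9 + 10.56 + 1.7 + 4.18 + 1.5
= 20.84 min

20.84 min
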